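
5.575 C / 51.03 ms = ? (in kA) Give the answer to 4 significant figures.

(5.575) / (51.03e-3) = 0.109249e3 A

0.1092 kA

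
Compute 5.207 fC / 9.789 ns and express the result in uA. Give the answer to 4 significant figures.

0.5319 uA

(5.207 × 10⁻¹⁵) / (9.789 × 10⁻⁹) = 0.531924 × 10⁻⁶ A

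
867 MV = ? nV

867000000000000000 nV

mega = 1e6, nano = 1e-9; factor is 1e15.
867 × 1e15 = 867000000000000000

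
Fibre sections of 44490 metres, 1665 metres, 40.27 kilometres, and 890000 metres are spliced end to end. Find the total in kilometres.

In kilometres:
  44490 metres = 44490 × 10^-3 kilometres = 44.49
  1665 metres = 1665 × 10^-3 kilometres = 1.665
  40.27 kilometres → 40.27
  890000 metres = 890000 × 10^-3 kilometres = 890
Sum: 44.49 + 1.665 + 40.27 + 890 = 976.425

976.425 kilometres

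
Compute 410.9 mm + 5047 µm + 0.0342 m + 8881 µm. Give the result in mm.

459.028 mm

In mm:
  410.9 mm → 410.9
  5047 µm = 5047e-3 mm = 5.047
  0.0342 m = 0.0342e3 mm = 34.2
  8881 µm = 8881e-3 mm = 8.881
Sum: 410.9 + 5.047 + 34.2 + 8.881 = 459.028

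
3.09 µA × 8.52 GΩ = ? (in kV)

3.09 × 10^-6 × 8.52 × 10^9 = 26.3268 × 10^3 V

26.3268 kV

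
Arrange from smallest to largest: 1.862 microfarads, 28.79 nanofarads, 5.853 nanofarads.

5.853 nanofarads < 28.79 nanofarads < 1.862 microfarads

1.862 microfarads = 0.000001862 farads
28.79 nanofarads = 0.00000002879 farads
5.853 nanofarads = 0.000000005853 farads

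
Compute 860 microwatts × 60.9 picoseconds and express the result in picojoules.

860 × 10^-6 × 60.9 × 10^-12 = 52374 × 10^-18 J

0.052374 picojoules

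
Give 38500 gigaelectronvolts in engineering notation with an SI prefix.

38.5 teraelectronvolts

= 38.5 × 10¹² electronvolts; 10¹² is tera.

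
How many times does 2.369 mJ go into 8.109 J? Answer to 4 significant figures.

(8.109) / (2.369 × 10^-3) = 3.423 × 10^3

3423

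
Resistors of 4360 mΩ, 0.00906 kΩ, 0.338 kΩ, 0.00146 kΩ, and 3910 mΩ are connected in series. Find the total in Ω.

In Ω:
  4360 mΩ = 4360 × 10⁻³ Ω = 4.36
  0.00906 kΩ = 0.00906 × 10³ Ω = 9.06
  0.338 kΩ = 0.338 × 10³ Ω = 338
  0.00146 kΩ = 0.00146 × 10³ Ω = 1.46
  3910 mΩ = 3910 × 10⁻³ Ω = 3.91
Sum: 4.36 + 9.06 + 338 + 1.46 + 3.91 = 356.79

356.79 Ω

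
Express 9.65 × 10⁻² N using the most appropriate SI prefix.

= 96.5 × 10⁻³ N; 10⁻³ is milli.

96.5 mN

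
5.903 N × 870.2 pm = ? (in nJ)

5.1367906 nJ

5.903 × 870.2e-12 = 5136.7906e-12 J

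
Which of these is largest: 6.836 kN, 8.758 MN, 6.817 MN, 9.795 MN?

6.836 kN = 6836 N
8.758 MN = 8758000 N
6.817 MN = 6817000 N
9.795 MN = 9795000 N

9.795 MN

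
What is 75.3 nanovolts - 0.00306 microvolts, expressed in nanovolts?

72.24 nanovolts

In nanovolts:
  75.3 nanovolts → 75.3
  0.00306 microvolts = 0.00306 × 10^3 nanovolts = 3.06
Difference: 75.3 - 3.06 = 72.24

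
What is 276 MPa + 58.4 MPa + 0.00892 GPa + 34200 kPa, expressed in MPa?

377.52 MPa

In MPa:
  276 MPa → 276
  58.4 MPa → 58.4
  0.00892 GPa = 0.00892 × 10³ MPa = 8.92
  34200 kPa = 34200 × 10⁻³ MPa = 34.2
Sum: 276 + 58.4 + 8.92 + 34.2 = 377.52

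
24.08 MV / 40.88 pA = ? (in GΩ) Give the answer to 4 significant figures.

(24.08 × 10⁶) / (40.88 × 10⁻¹²) = 0.589041 × 10¹⁸ Ω

589000000 GΩ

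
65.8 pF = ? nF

pico = 1e-12, nano = 1e-9; factor is 1e-3.
65.8 × 1e-3 = 0.0658

0.0658 nF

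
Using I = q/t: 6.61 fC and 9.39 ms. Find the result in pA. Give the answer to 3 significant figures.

0.704 pA

(6.61 × 10⁻¹⁵) / (9.39 × 10⁻³) = 0.70394 × 10⁻¹² A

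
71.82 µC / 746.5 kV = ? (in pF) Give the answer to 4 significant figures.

(71.82e-6) / (746.5e3) = 0.096209e-9 F

96.21 pF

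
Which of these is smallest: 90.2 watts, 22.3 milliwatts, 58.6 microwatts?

90.2 watts = 90.2 watts
22.3 milliwatts = 0.0223 watts
58.6 microwatts = 0.0000586 watts

58.6 microwatts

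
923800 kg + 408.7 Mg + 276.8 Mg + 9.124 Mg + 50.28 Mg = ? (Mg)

In Mg:
  923800 kg = 923800e-3 Mg = 923.8
  408.7 Mg → 408.7
  276.8 Mg → 276.8
  9.124 Mg → 9.124
  50.28 Mg → 50.28
Sum: 923.8 + 408.7 + 276.8 + 9.124 + 50.28 = 1668.704

1668.704 Mg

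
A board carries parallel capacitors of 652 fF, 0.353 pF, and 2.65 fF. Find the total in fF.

In fF:
  652 fF → 652
  0.353 pF = 0.353 × 10^3 fF = 353
  2.65 fF → 2.65
Sum: 652 + 353 + 2.65 = 1007.65

1007.65 fF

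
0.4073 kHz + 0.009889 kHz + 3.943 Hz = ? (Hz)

In Hz:
  0.4073 kHz = 0.4073e3 Hz = 407.3
  0.009889 kHz = 0.009889e3 Hz = 9.889
  3.943 Hz → 3.943
Sum: 407.3 + 9.889 + 3.943 = 421.132

421.132 Hz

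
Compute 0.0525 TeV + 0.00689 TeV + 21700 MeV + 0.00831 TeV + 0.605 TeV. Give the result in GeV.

694.4 GeV

In GeV:
  0.0525 TeV = 0.0525e3 GeV = 52.5
  0.00689 TeV = 0.00689e3 GeV = 6.89
  21700 MeV = 21700e-3 GeV = 21.7
  0.00831 TeV = 0.00831e3 GeV = 8.31
  0.605 TeV = 0.605e3 GeV = 605
Sum: 52.5 + 6.89 + 21.7 + 8.31 + 605 = 694.4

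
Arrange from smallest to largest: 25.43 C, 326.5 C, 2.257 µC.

25.43 C = 25.43 C
326.5 C = 326.5 C
2.257 µC = 0.000002257 C

2.257 µC < 25.43 C < 326.5 C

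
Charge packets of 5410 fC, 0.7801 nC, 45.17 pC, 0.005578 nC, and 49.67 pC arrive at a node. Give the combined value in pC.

In pC:
  5410 fC = 5410 × 10⁻³ pC = 5.41
  0.7801 nC = 0.7801 × 10³ pC = 780.1
  45.17 pC → 45.17
  0.005578 nC = 0.005578 × 10³ pC = 5.578
  49.67 pC → 49.67
Sum: 5.41 + 780.1 + 45.17 + 5.578 + 49.67 = 885.928

885.928 pC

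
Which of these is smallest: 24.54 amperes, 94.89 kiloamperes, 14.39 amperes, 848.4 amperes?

24.54 amperes = 24.54 amperes
94.89 kiloamperes = 94890 amperes
14.39 amperes = 14.39 amperes
848.4 amperes = 848.4 amperes

14.39 amperes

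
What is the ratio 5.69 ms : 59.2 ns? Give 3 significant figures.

(5.69 × 10^-3) / (59.2 × 10^-9) = 0.09611 × 10^6

96100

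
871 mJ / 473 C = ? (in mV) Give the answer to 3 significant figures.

(871e-3) / (473) = 1.8414e-3 V

1.84 mV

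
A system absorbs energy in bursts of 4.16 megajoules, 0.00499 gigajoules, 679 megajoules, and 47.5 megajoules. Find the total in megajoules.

735.65 megajoules

In megajoules:
  4.16 megajoules → 4.16
  0.00499 gigajoules = 0.00499 × 10³ megajoules = 4.99
  679 megajoules → 679
  47.5 megajoules → 47.5
Sum: 4.16 + 4.99 + 679 + 47.5 = 735.65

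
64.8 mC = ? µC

milli = 1e-3, micro = 1e-6; factor is 1e3.
64.8 × 1e3 = 64800

64800 µC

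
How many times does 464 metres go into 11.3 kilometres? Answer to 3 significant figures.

(11.3 × 10^3) / (464) = 0.02435 × 10^3

24.4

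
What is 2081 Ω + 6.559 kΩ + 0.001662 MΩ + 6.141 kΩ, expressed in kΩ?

16.443 kΩ

In kΩ:
  2081 Ω = 2081e-3 kΩ = 2.081
  6.559 kΩ → 6.559
  0.001662 MΩ = 0.001662e3 kΩ = 1.662
  6.141 kΩ → 6.141
Sum: 2.081 + 6.559 + 1.662 + 6.141 = 16.443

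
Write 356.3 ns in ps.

nano = 10⁻⁹, pico = 10⁻¹²; factor is 10³.
356.3 × 10³ = 356300

356300 ps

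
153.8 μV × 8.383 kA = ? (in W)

153.8e-6 × 8.383e3 = 1289.3054e-3 W

1.2893054 W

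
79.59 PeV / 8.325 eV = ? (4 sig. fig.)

9560000000000000

(79.59 × 10¹⁵) / (8.325) = 9.5604 × 10¹⁵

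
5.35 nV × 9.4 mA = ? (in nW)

0.05029 nW

5.35 × 10⁻⁹ × 9.4 × 10⁻³ = 50.29 × 10⁻¹² W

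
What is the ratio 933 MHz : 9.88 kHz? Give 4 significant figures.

(933 × 10⁶) / (9.88 × 10³) = 94.433 × 10³

94430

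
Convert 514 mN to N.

0.514 N

milli = 10^-3, (no prefix) = 10^0; factor is 10^-3.
514 × 10^-3 = 0.514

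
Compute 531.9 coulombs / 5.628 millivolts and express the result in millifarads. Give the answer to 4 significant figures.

94510000 millifarads

(531.9) / (5.628e-3) = 94.5096e3 F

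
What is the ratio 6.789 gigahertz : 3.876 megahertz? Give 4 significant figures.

(6.789 × 10⁹) / (3.876 × 10⁶) = 1.7515 × 10³

1752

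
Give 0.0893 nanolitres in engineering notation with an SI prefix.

= 89.3 × 10^-12 litres; 10^-12 is pico.

89.3 picolitres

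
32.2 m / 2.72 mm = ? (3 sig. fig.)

11800

(32.2) / (2.72e-3) = 11.84e3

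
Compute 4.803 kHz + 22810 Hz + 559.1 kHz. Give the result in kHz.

In kHz:
  4.803 kHz → 4.803
  22810 Hz = 22810 × 10⁻³ kHz = 22.81
  559.1 kHz → 559.1
Sum: 4.803 + 22.81 + 559.1 = 586.713

586.713 kHz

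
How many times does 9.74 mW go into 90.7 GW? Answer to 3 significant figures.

(90.7 × 10⁹) / (9.74 × 10⁻³) = 9.312 × 10¹²

9310000000000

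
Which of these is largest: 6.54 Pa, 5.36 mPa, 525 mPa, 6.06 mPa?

6.54 Pa = 6.54 Pa
5.36 mPa = 0.00536 Pa
525 mPa = 0.525 Pa
6.06 mPa = 0.00606 Pa

6.54 Pa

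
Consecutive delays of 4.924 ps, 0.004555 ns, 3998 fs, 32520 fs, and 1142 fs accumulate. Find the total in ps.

47.139 ps

In ps:
  4.924 ps → 4.924
  0.004555 ns = 0.004555 × 10³ ps = 4.555
  3998 fs = 3998 × 10⁻³ ps = 3.998
  32520 fs = 32520 × 10⁻³ ps = 32.52
  1142 fs = 1142 × 10⁻³ ps = 1.142
Sum: 4.924 + 4.555 + 3.998 + 32.52 + 1.142 = 47.139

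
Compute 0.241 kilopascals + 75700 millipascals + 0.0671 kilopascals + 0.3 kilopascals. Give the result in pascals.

683.8 pascals

In pascals:
  0.241 kilopascals = 0.241e3 pascals = 241
  75700 millipascals = 75700e-3 pascals = 75.7
  0.0671 kilopascals = 0.0671e3 pascals = 67.1
  0.3 kilopascals = 0.3e3 pascals = 300
Sum: 241 + 75.7 + 67.1 + 300 = 683.8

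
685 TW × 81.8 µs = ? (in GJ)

685e12 × 81.8e-6 = 56033e6 J

56.033 GJ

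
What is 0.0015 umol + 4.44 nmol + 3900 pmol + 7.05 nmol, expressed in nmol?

16.89 nmol

In nmol:
  0.0015 umol = 0.0015e3 nmol = 1.5
  4.44 nmol → 4.44
  3900 pmol = 3900e-3 nmol = 3.9
  7.05 nmol → 7.05
Sum: 1.5 + 4.44 + 3.9 + 7.05 = 16.89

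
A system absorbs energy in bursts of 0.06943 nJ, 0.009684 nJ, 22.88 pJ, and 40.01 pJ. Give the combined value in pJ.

142.004 pJ

In pJ:
  0.06943 nJ = 0.06943 × 10^3 pJ = 69.43
  0.009684 nJ = 0.009684 × 10^3 pJ = 9.684
  22.88 pJ → 22.88
  40.01 pJ → 40.01
Sum: 69.43 + 9.684 + 22.88 + 40.01 = 142.004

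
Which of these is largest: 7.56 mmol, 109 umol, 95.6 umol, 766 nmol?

7.56 mmol = 0.00756 mol
109 umol = 0.000109 mol
95.6 umol = 0.0000956 mol
766 nmol = 0.000000766 mol

7.56 mmol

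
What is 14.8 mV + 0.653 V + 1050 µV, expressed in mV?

In mV:
  14.8 mV → 14.8
  0.653 V = 0.653 × 10³ mV = 653
  1050 µV = 1050 × 10⁻³ mV = 1.05
Sum: 14.8 + 653 + 1.05 = 668.85

668.85 mV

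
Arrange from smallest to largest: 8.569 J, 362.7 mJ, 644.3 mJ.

8.569 J = 8.569 J
362.7 mJ = 0.3627 J
644.3 mJ = 0.6443 J

362.7 mJ < 644.3 mJ < 8.569 J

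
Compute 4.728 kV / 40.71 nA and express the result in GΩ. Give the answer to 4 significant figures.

116.1 GΩ

(4.728 × 10^3) / (40.71 × 10^-9) = 0.116139 × 10^12 Ω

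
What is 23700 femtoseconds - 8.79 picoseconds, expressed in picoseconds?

14.91 picoseconds

In picoseconds:
  23700 femtoseconds = 23700 × 10^-3 picoseconds = 23.7
  8.79 picoseconds → 8.79
Difference: 23.7 - 8.79 = 14.91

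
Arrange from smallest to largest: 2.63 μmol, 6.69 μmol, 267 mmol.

2.63 μmol = 0.00000263 mol
6.69 μmol = 0.00000669 mol
267 mmol = 0.267 mol

2.63 μmol < 6.69 μmol < 267 mmol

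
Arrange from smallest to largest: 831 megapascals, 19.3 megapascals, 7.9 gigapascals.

19.3 megapascals < 831 megapascals < 7.9 gigapascals

831 megapascals = 831000000 pascals
19.3 megapascals = 19300000 pascals
7.9 gigapascals = 7900000000 pascals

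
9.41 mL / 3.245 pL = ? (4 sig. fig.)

2900000000

(9.41 × 10^-3) / (3.245 × 10^-12) = 2.8998 × 10^9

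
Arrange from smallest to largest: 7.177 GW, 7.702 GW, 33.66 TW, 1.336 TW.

7.177 GW = 7177000000 W
7.702 GW = 7702000000 W
33.66 TW = 33660000000000 W
1.336 TW = 1336000000000 W

7.177 GW < 7.702 GW < 1.336 TW < 33.66 TW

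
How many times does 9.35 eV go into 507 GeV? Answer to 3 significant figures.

(507 × 10^9) / (9.35) = 54.22 × 10^9

54200000000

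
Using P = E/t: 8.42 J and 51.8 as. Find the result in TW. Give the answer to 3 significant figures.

163000 TW

(8.42) / (51.8e-18) = 0.16255e18 W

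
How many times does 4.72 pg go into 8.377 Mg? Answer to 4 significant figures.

1775000000000000000

(8.377 × 10^6) / (4.72 × 10^-12) = 1.7748 × 10^18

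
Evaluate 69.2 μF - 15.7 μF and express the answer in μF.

In μF:
  69.2 μF → 69.2
  15.7 μF → 15.7
Difference: 69.2 - 15.7 = 53.5

53.5 μF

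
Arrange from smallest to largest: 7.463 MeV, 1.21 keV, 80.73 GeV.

7.463 MeV = 7463000 eV
1.21 keV = 1210 eV
80.73 GeV = 80730000000 eV

1.21 keV < 7.463 MeV < 80.73 GeV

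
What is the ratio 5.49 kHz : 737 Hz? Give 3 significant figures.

(5.49 × 10³) / (737) = 0.007449 × 10³

7.45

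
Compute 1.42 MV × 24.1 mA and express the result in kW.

1.42 × 10⁶ × 24.1 × 10⁻³ = 34.222 × 10³ W

34.222 kW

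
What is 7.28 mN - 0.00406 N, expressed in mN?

3.22 mN

In mN:
  7.28 mN → 7.28
  0.00406 N = 0.00406 × 10^3 mN = 4.06
Difference: 7.28 - 4.06 = 3.22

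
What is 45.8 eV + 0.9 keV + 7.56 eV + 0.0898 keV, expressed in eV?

In eV:
  45.8 eV → 45.8
  0.9 keV = 0.9 × 10^3 eV = 900
  7.56 eV → 7.56
  0.0898 keV = 0.0898 × 10^3 eV = 89.8
Sum: 45.8 + 900 + 7.56 + 89.8 = 1043.16

1043.16 eV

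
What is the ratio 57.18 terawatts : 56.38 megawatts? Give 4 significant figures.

1014000

(57.18e12) / (56.38e6) = 1.0142e6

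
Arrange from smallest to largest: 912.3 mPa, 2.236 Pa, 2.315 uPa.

912.3 mPa = 0.9123 Pa
2.236 Pa = 2.236 Pa
2.315 uPa = 0.000002315 Pa

2.315 uPa < 912.3 mPa < 2.236 Pa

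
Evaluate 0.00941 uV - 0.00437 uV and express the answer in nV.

5.04 nV

In nV:
  0.00941 uV = 0.00941e3 nV = 9.41
  0.00437 uV = 0.00437e3 nV = 4.37
Difference: 9.41 - 4.37 = 5.04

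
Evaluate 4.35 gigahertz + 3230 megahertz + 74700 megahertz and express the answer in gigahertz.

82.28 gigahertz

In gigahertz:
  4.35 gigahertz → 4.35
  3230 megahertz = 3230e-3 gigahertz = 3.23
  74700 megahertz = 74700e-3 gigahertz = 74.7
Sum: 4.35 + 3.23 + 74.7 = 82.28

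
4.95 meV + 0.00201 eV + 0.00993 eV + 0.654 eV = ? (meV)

670.89 meV

In meV:
  4.95 meV → 4.95
  0.00201 eV = 0.00201e3 meV = 2.01
  0.00993 eV = 0.00993e3 meV = 9.93
  0.654 eV = 0.654e3 meV = 654
Sum: 4.95 + 2.01 + 9.93 + 654 = 670.89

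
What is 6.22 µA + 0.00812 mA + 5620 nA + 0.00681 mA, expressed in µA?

26.77 µA

In µA:
  6.22 µA → 6.22
  0.00812 mA = 0.00812 × 10³ µA = 8.12
  5620 nA = 5620 × 10⁻³ µA = 5.62
  0.00681 mA = 0.00681 × 10³ µA = 6.81
Sum: 6.22 + 8.12 + 5.62 + 6.81 = 26.77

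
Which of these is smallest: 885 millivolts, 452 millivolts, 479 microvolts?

479 microvolts

885 millivolts = 0.885 volts
452 millivolts = 0.452 volts
479 microvolts = 0.000479 volts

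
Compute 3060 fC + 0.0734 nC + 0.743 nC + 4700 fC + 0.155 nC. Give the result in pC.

979.16 pC

In pC:
  3060 fC = 3060 × 10^-3 pC = 3.06
  0.0734 nC = 0.0734 × 10^3 pC = 73.4
  0.743 nC = 0.743 × 10^3 pC = 743
  4700 fC = 4700 × 10^-3 pC = 4.7
  0.155 nC = 0.155 × 10^3 pC = 155
Sum: 3.06 + 73.4 + 743 + 4.7 + 155 = 979.16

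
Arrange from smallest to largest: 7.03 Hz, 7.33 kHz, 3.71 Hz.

7.03 Hz = 7.03 Hz
7.33 kHz = 7330 Hz
3.71 Hz = 3.71 Hz

3.71 Hz < 7.03 Hz < 7.33 kHz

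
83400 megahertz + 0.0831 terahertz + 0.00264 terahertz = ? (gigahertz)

169.14 gigahertz

In gigahertz:
  83400 megahertz = 83400 × 10^-3 gigahertz = 83.4
  0.0831 terahertz = 0.0831 × 10^3 gigahertz = 83.1
  0.00264 terahertz = 0.00264 × 10^3 gigahertz = 2.64
Sum: 83.4 + 83.1 + 2.64 = 169.14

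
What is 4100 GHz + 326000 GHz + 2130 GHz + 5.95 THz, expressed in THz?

In THz:
  4100 GHz = 4100 × 10⁻³ THz = 4.1
  326000 GHz = 326000 × 10⁻³ THz = 326
  2130 GHz = 2130 × 10⁻³ THz = 2.13
  5.95 THz → 5.95
Sum: 4.1 + 326 + 2.13 + 5.95 = 338.18

338.18 THz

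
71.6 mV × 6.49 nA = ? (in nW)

0.464684 nW

71.6 × 10⁻³ × 6.49 × 10⁻⁹ = 464.684 × 10⁻¹² W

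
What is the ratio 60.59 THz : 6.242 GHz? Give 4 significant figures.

(60.59e12) / (6.242e9) = 9.7068e3

9707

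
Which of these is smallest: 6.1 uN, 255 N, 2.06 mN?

6.1 uN

6.1 uN = 0.0000061 N
255 N = 255 N
2.06 mN = 0.00206 N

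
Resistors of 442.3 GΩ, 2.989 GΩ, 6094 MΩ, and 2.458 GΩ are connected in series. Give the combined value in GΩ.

453.841 GΩ

In GΩ:
  442.3 GΩ → 442.3
  2.989 GΩ → 2.989
  6094 MΩ = 6094e-3 GΩ = 6.094
  2.458 GΩ → 2.458
Sum: 442.3 + 2.989 + 6.094 + 2.458 = 453.841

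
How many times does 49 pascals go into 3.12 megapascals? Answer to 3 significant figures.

(3.12 × 10⁶) / (49) = 0.06367 × 10⁶

63700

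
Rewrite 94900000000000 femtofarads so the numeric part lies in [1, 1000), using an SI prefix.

94.9 millifarads

= 94.9e-3 farads; 1e-3 is milli.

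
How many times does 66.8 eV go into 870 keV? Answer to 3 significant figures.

13000

(870 × 10³) / (66.8) = 13.02 × 10³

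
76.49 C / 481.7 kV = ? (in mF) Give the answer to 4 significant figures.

(76.49) / (481.7e3) = 0.158792e-3 F

0.1588 mF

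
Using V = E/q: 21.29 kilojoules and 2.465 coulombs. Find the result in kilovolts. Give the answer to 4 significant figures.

(21.29e3) / (2.465) = 8.63692e3 V

8.637 kilovolts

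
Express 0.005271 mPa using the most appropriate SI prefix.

= 5.271 × 10⁻⁶ Pa; 10⁻⁶ is micro.

5.271 μPa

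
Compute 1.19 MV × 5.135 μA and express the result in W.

1.19e6 × 5.135e-6 = 6.11065 W

6.11065 W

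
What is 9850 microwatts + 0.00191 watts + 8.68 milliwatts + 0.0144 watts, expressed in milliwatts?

In milliwatts:
  9850 microwatts = 9850e-3 milliwatts = 9.85
  0.00191 watts = 0.00191e3 milliwatts = 1.91
  8.68 milliwatts → 8.68
  0.0144 watts = 0.0144e3 milliwatts = 14.4
Sum: 9.85 + 1.91 + 8.68 + 14.4 = 34.84

34.84 milliwatts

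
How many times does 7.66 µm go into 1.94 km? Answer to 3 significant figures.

(1.94 × 10³) / (7.66 × 10⁻⁶) = 0.2533 × 10⁹

253000000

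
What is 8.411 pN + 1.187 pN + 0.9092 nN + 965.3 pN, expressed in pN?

1884.098 pN

In pN:
  8.411 pN → 8.411
  1.187 pN → 1.187
  0.9092 nN = 0.9092e3 pN = 909.2
  965.3 pN → 965.3
Sum: 8.411 + 1.187 + 909.2 + 965.3 = 1884.098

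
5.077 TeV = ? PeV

0.005077 PeV

tera = 10^12, peta = 10^15; factor is 10^-3.
5.077 × 10^-3 = 0.005077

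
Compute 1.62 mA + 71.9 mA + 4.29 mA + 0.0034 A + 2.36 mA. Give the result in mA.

In mA:
  1.62 mA → 1.62
  71.9 mA → 71.9
  4.29 mA → 4.29
  0.0034 A = 0.0034e3 mA = 3.4
  2.36 mA → 2.36
Sum: 1.62 + 71.9 + 4.29 + 3.4 + 2.36 = 83.57

83.57 mA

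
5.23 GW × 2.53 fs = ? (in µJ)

5.23e9 × 2.53e-15 = 13.2319e-6 J

13.2319 µJ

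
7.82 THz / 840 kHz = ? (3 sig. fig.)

9310000

(7.82 × 10¹²) / (840 × 10³) = 0.00931 × 10⁹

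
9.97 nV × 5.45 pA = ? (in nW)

0.0000000000543365 nW

9.97e-9 × 5.45e-12 = 54.3365e-21 W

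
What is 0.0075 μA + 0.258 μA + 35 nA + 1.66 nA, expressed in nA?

302.16 nA

In nA:
  0.0075 μA = 0.0075 × 10^3 nA = 7.5
  0.258 μA = 0.258 × 10^3 nA = 258
  35 nA → 35
  1.66 nA → 1.66
Sum: 7.5 + 258 + 35 + 1.66 = 302.16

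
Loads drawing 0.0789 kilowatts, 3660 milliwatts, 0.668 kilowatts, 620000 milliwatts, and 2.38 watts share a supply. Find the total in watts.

In watts:
  0.0789 kilowatts = 0.0789e3 watts = 78.9
  3660 milliwatts = 3660e-3 watts = 3.66
  0.668 kilowatts = 0.668e3 watts = 668
  620000 milliwatts = 620000e-3 watts = 620
  2.38 watts → 2.38
Sum: 78.9 + 3.66 + 668 + 620 + 2.38 = 1372.94

1372.94 watts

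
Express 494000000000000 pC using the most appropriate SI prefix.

= 494 C; mantissa already in [1, 1000).

494 C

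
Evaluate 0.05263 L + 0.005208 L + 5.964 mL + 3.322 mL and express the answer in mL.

In mL:
  0.05263 L = 0.05263e3 mL = 52.63
  0.005208 L = 0.005208e3 mL = 5.208
  5.964 mL → 5.964
  3.322 mL → 3.322
Sum: 52.63 + 5.208 + 5.964 + 3.322 = 67.124

67.124 mL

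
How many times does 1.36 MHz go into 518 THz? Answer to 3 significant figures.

(518 × 10¹²) / (1.36 × 10⁶) = 380.9 × 10⁶

381000000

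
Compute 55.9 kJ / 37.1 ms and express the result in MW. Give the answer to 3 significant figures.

1.51 MW

(55.9 × 10^3) / (37.1 × 10^-3) = 1.5067 × 10^6 W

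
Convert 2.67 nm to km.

0.00000000000267 km

nano = 1e-9, kilo = 1e3; factor is 1e-12.
2.67 × 1e-12 = 0.00000000000267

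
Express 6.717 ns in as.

nano = 1e-9, atto = 1e-18; factor is 1e9.
6.717 × 1e9 = 6717000000

6717000000 as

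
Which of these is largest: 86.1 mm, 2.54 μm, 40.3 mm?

86.1 mm = 0.0861 m
2.54 μm = 0.00000254 m
40.3 mm = 0.0403 m

86.1 mm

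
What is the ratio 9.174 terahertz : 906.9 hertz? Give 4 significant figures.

(9.174e12) / (906.9) = 0.010116e12

10120000000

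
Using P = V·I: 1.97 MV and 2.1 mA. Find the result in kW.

4.137 kW

1.97 × 10⁶ × 2.1 × 10⁻³ = 4.137 × 10³ W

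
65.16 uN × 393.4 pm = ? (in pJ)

0.025633944 pJ

65.16 × 10^-6 × 393.4 × 10^-12 = 25633.944 × 10^-18 J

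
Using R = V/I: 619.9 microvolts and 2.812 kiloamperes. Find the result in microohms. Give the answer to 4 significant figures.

(619.9 × 10^-6) / (2.812 × 10^3) = 220.448 × 10^-9 Ω

0.2204 microohms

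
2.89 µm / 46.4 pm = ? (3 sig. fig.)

(2.89 × 10^-6) / (46.4 × 10^-12) = 0.06228 × 10^6

62300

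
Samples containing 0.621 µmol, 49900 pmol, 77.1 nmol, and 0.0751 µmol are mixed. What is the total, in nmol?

823.1 nmol

In nmol:
  0.621 µmol = 0.621 × 10^3 nmol = 621
  49900 pmol = 49900 × 10^-3 nmol = 49.9
  77.1 nmol → 77.1
  0.0751 µmol = 0.0751 × 10^3 nmol = 75.1
Sum: 621 + 49.9 + 77.1 + 75.1 = 823.1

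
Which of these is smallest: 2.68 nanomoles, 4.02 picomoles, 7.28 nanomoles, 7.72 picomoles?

2.68 nanomoles = 0.00000000268 moles
4.02 picomoles = 0.00000000000402 moles
7.28 nanomoles = 0.00000000728 moles
7.72 picomoles = 0.00000000000772 moles

4.02 picomoles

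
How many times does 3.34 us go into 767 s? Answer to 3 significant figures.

230000000

(767) / (3.34 × 10^-6) = 229.6 × 10^6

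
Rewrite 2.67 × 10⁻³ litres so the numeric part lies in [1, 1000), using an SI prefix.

= 2.67 × 10⁻³ litres; 10⁻³ is milli.

2.67 millilitres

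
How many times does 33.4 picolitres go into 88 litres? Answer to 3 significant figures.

(88) / (33.4 × 10^-12) = 2.635 × 10^12

2630000000000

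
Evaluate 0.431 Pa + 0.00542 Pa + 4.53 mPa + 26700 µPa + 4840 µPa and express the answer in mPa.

In mPa:
  0.431 Pa = 0.431 × 10³ mPa = 431
  0.00542 Pa = 0.00542 × 10³ mPa = 5.42
  4.53 mPa → 4.53
  26700 µPa = 26700 × 10⁻³ mPa = 26.7
  4840 µPa = 4840 × 10⁻³ mPa = 4.84
Sum: 431 + 5.42 + 4.53 + 26.7 + 4.84 = 472.49

472.49 mPa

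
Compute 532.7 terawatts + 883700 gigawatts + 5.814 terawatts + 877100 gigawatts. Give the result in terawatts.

2299.314 terawatts

In terawatts:
  532.7 terawatts → 532.7
  883700 gigawatts = 883700 × 10⁻³ terawatts = 883.7
  5.814 terawatts → 5.814
  877100 gigawatts = 877100 × 10⁻³ terawatts = 877.1
Sum: 532.7 + 883.7 + 5.814 + 877.1 = 2299.314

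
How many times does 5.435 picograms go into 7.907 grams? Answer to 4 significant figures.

(7.907) / (5.435 × 10⁻¹²) = 1.4548 × 10¹²

1455000000000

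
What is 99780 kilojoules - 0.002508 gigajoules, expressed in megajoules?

In megajoules:
  99780 kilojoules = 99780 × 10⁻³ megajoules = 99.78
  0.002508 gigajoules = 0.002508 × 10³ megajoules = 2.508
Difference: 99.78 - 2.508 = 97.272

97.272 megajoules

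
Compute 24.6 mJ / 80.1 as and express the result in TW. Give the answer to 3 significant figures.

(24.6e-3) / (80.1e-18) = 0.30712e15 W

307 TW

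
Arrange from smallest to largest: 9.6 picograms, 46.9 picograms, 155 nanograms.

9.6 picograms < 46.9 picograms < 155 nanograms

9.6 picograms = 0.0000000000096 grams
46.9 picograms = 0.0000000000469 grams
155 nanograms = 0.000000155 grams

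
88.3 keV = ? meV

88300000 meV

kilo = 10³, milli = 10⁻³; factor is 10⁶.
88.3 × 10⁶ = 88300000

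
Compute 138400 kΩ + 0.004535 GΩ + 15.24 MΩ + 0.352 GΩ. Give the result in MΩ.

510.175 MΩ

In MΩ:
  138400 kΩ = 138400 × 10⁻³ MΩ = 138.4
  0.004535 GΩ = 0.004535 × 10³ MΩ = 4.535
  15.24 MΩ → 15.24
  0.352 GΩ = 0.352 × 10³ MΩ = 352
Sum: 138.4 + 4.535 + 15.24 + 352 = 510.175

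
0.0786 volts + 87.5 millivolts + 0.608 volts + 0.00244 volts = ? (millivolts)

776.54 millivolts

In millivolts:
  0.0786 volts = 0.0786e3 millivolts = 78.6
  87.5 millivolts → 87.5
  0.608 volts = 0.608e3 millivolts = 608
  0.00244 volts = 0.00244e3 millivolts = 2.44
Sum: 78.6 + 87.5 + 608 + 2.44 = 776.54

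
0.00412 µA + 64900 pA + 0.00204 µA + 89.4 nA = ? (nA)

160.46 nA

In nA:
  0.00412 µA = 0.00412 × 10^3 nA = 4.12
  64900 pA = 64900 × 10^-3 nA = 64.9
  0.00204 µA = 0.00204 × 10^3 nA = 2.04
  89.4 nA → 89.4
Sum: 4.12 + 64.9 + 2.04 + 89.4 = 160.46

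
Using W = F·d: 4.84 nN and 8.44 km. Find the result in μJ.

4.84e-9 × 8.44e3 = 40.8496e-6 J

40.8496 μJ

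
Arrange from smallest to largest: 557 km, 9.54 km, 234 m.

234 m < 9.54 km < 557 km

557 km = 557000 m
9.54 km = 9540 m
234 m = 234 m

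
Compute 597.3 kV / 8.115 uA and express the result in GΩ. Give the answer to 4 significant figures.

(597.3 × 10³) / (8.115 × 10⁻⁶) = 73.6044 × 10⁹ Ω

73.60 GΩ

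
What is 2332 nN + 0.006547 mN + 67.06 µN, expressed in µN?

75.939 µN

In µN:
  2332 nN = 2332 × 10^-3 µN = 2.332
  0.006547 mN = 0.006547 × 10^3 µN = 6.547
  67.06 µN → 67.06
Sum: 2.332 + 6.547 + 67.06 = 75.939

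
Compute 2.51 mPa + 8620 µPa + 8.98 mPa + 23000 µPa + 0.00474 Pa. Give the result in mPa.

In mPa:
  2.51 mPa → 2.51
  8620 µPa = 8620 × 10^-3 mPa = 8.62
  8.98 mPa → 8.98
  23000 µPa = 23000 × 10^-3 mPa = 23
  0.00474 Pa = 0.00474 × 10^3 mPa = 4.74
Sum: 2.51 + 8.62 + 8.98 + 23 + 4.74 = 47.85

47.85 mPa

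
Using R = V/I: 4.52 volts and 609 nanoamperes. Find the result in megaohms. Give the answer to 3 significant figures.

7.42 megaohms

(4.52) / (609e-9) = 0.007422e9 Ω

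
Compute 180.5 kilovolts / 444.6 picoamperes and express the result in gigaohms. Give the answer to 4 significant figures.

406000 gigaohms

(180.5 × 10³) / (444.6 × 10⁻¹²) = 0.405983 × 10¹⁵ Ω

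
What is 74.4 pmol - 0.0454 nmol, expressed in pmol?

In pmol:
  74.4 pmol → 74.4
  0.0454 nmol = 0.0454 × 10³ pmol = 45.4
Difference: 74.4 - 45.4 = 29

29 pmol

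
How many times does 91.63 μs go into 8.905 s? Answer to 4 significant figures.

97180

(8.905) / (91.63 × 10⁻⁶) = 0.097184 × 10⁶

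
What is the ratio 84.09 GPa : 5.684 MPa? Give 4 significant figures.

(84.09 × 10^9) / (5.684 × 10^6) = 14.794 × 10^3

14790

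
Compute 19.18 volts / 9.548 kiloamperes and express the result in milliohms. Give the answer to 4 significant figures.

2.009 milliohms

(19.18) / (9.548e3) = 2.0088e-3 Ω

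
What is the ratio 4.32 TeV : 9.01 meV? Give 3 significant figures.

(4.32e12) / (9.01e-3) = 0.4795e15

479000000000000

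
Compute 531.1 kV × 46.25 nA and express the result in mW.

24.563375 mW

531.1 × 10^3 × 46.25 × 10^-9 = 24563.375 × 10^-6 W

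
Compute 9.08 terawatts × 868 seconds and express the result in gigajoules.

7881440 gigajoules

9.08 × 10^12 × 868 = 7881.44 × 10^12 J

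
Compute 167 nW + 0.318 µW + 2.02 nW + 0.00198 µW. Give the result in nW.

In nW:
  167 nW → 167
  0.318 µW = 0.318 × 10³ nW = 318
  2.02 nW → 2.02
  0.00198 µW = 0.00198 × 10³ nW = 1.98
Sum: 167 + 318 + 2.02 + 1.98 = 489

489 nW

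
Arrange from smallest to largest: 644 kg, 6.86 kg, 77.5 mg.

77.5 mg < 6.86 kg < 644 kg

644 kg = 644000 g
6.86 kg = 6860 g
77.5 mg = 0.0775 g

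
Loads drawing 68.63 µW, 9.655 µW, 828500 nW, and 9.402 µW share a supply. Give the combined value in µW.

916.187 µW

In µW:
  68.63 µW → 68.63
  9.655 µW → 9.655
  828500 nW = 828500 × 10^-3 µW = 828.5
  9.402 µW → 9.402
Sum: 68.63 + 9.655 + 828.5 + 9.402 = 916.187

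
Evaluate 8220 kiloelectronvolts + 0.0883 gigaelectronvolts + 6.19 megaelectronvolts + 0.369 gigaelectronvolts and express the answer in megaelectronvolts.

471.71 megaelectronvolts

In megaelectronvolts:
  8220 kiloelectronvolts = 8220 × 10^-3 megaelectronvolts = 8.22
  0.0883 gigaelectronvolts = 0.0883 × 10^3 megaelectronvolts = 88.3
  6.19 megaelectronvolts → 6.19
  0.369 gigaelectronvolts = 0.369 × 10^3 megaelectronvolts = 369
Sum: 8.22 + 88.3 + 6.19 + 369 = 471.71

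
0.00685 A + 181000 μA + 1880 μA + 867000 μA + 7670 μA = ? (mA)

In mA:
  0.00685 A = 0.00685 × 10³ mA = 6.85
  181000 μA = 181000 × 10⁻³ mA = 181
  1880 μA = 1880 × 10⁻³ mA = 1.88
  867000 μA = 867000 × 10⁻³ mA = 867
  7670 μA = 7670 × 10⁻³ mA = 7.67
Sum: 6.85 + 181 + 1.88 + 867 + 7.67 = 1064.4

1064.4 mA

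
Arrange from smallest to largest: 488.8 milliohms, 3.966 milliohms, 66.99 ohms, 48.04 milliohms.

488.8 milliohms = 0.4888 ohms
3.966 milliohms = 0.003966 ohms
66.99 ohms = 66.99 ohms
48.04 milliohms = 0.04804 ohms

3.966 milliohms < 48.04 milliohms < 488.8 milliohms < 66.99 ohms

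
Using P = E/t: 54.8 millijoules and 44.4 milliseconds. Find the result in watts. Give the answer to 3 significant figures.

1.23 watts

(54.8 × 10^-3) / (44.4 × 10^-3) = 1.2342 W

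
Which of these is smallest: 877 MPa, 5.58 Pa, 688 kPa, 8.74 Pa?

877 MPa = 877000000 Pa
5.58 Pa = 5.58 Pa
688 kPa = 688000 Pa
8.74 Pa = 8.74 Pa

5.58 Pa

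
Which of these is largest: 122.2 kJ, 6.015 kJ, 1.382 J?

122.2 kJ = 122200 J
6.015 kJ = 6015 J
1.382 J = 1.382 J

122.2 kJ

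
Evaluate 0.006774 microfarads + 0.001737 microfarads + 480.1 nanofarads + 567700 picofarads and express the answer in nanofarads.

In nanofarads:
  0.006774 microfarads = 0.006774 × 10³ nanofarads = 6.774
  0.001737 microfarads = 0.001737 × 10³ nanofarads = 1.737
  480.1 nanofarads → 480.1
  567700 picofarads = 567700 × 10⁻³ nanofarads = 567.7
Sum: 6.774 + 1.737 + 480.1 + 567.7 = 1056.311

1056.311 nanofarads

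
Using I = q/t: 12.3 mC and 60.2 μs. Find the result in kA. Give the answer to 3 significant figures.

(12.3e-3) / (60.2e-6) = 0.20432e3 A

0.204 kA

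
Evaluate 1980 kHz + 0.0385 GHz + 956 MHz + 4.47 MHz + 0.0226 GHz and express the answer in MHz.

1023.55 MHz

In MHz:
  1980 kHz = 1980 × 10⁻³ MHz = 1.98
  0.0385 GHz = 0.0385 × 10³ MHz = 38.5
  956 MHz → 956
  4.47 MHz → 4.47
  0.0226 GHz = 0.0226 × 10³ MHz = 22.6
Sum: 1.98 + 38.5 + 956 + 4.47 + 22.6 = 1023.55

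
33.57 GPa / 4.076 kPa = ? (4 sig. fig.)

(33.57 × 10^9) / (4.076 × 10^3) = 8.236 × 10^6

8236000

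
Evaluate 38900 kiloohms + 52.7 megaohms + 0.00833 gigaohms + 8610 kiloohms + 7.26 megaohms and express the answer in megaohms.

115.8 megaohms

In megaohms:
  38900 kiloohms = 38900 × 10⁻³ megaohms = 38.9
  52.7 megaohms → 52.7
  0.00833 gigaohms = 0.00833 × 10³ megaohms = 8.33
  8610 kiloohms = 8610 × 10⁻³ megaohms = 8.61
  7.26 megaohms → 7.26
Sum: 38.9 + 52.7 + 8.33 + 8.61 + 7.26 = 115.8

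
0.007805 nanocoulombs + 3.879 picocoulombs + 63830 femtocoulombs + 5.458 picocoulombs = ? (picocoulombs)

80.972 picocoulombs

In picocoulombs:
  0.007805 nanocoulombs = 0.007805 × 10³ picocoulombs = 7.805
  3.879 picocoulombs → 3.879
  63830 femtocoulombs = 63830 × 10⁻³ picocoulombs = 63.83
  5.458 picocoulombs → 5.458
Sum: 7.805 + 3.879 + 63.83 + 5.458 = 80.972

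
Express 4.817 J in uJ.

(no prefix) = 1e0, micro = 1e-6; factor is 1e6.
4.817 × 1e6 = 4817000

4817000 uJ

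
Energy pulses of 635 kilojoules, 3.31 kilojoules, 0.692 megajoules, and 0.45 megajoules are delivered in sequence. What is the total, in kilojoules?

In kilojoules:
  635 kilojoules → 635
  3.31 kilojoules → 3.31
  0.692 megajoules = 0.692 × 10³ kilojoules = 692
  0.45 megajoules = 0.45 × 10³ kilojoules = 450
Sum: 635 + 3.31 + 692 + 450 = 1780.31

1780.31 kilojoules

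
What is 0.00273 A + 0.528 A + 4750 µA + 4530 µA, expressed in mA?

In mA:
  0.00273 A = 0.00273e3 mA = 2.73
  0.528 A = 0.528e3 mA = 528
  4750 µA = 4750e-3 mA = 4.75
  4530 µA = 4530e-3 mA = 4.53
Sum: 2.73 + 528 + 4.75 + 4.53 = 540.01

540.01 mA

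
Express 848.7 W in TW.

0.0000000008487 TW

(no prefix) = 10⁰, tera = 10¹²; factor is 10⁻¹².
848.7 × 10⁻¹² = 0.0000000008487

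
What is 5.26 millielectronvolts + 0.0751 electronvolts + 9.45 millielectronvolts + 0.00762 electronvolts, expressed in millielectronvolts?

97.43 millielectronvolts

In millielectronvolts:
  5.26 millielectronvolts → 5.26
  0.0751 electronvolts = 0.0751 × 10³ millielectronvolts = 75.1
  9.45 millielectronvolts → 9.45
  0.00762 electronvolts = 0.00762 × 10³ millielectronvolts = 7.62
Sum: 5.26 + 75.1 + 9.45 + 7.62 = 97.43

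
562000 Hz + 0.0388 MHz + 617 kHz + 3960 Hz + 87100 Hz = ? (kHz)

1308.86 kHz

In kHz:
  562000 Hz = 562000e-3 kHz = 562
  0.0388 MHz = 0.0388e3 kHz = 38.8
  617 kHz → 617
  3960 Hz = 3960e-3 kHz = 3.96
  87100 Hz = 87100e-3 kHz = 87.1
Sum: 562 + 38.8 + 617 + 3.96 + 87.1 = 1308.86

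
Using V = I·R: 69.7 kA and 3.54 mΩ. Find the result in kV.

69.7 × 10³ × 3.54 × 10⁻³ = 246.738 V

0.246738 kV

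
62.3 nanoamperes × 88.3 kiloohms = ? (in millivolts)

62.3 × 10^-9 × 88.3 × 10^3 = 5501.09 × 10^-6 V

5.50109 millivolts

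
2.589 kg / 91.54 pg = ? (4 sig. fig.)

28280000000000

(2.589e3) / (91.54e-12) = 0.028283e15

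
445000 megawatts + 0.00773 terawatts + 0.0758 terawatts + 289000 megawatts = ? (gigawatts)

817.53 gigawatts

In gigawatts:
  445000 megawatts = 445000e-3 gigawatts = 445
  0.00773 terawatts = 0.00773e3 gigawatts = 7.73
  0.0758 terawatts = 0.0758e3 gigawatts = 75.8
  289000 megawatts = 289000e-3 gigawatts = 289
Sum: 445 + 7.73 + 75.8 + 289 = 817.53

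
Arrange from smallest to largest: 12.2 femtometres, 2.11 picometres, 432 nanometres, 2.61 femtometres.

2.61 femtometres < 12.2 femtometres < 2.11 picometres < 432 nanometres

12.2 femtometres = 0.0000000000000122 metres
2.11 picometres = 0.00000000000211 metres
432 nanometres = 0.000000432 metres
2.61 femtometres = 0.00000000000000261 metres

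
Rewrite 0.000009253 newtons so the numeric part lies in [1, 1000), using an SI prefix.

9.253 micronewtons

= 9.253 × 10^-6 newtons; 10^-6 is micro.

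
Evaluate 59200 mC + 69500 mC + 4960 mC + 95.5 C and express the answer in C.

229.16 C

In C:
  59200 mC = 59200 × 10^-3 C = 59.2
  69500 mC = 69500 × 10^-3 C = 69.5
  4960 mC = 4960 × 10^-3 C = 4.96
  95.5 C → 95.5
Sum: 59.2 + 69.5 + 4.96 + 95.5 = 229.16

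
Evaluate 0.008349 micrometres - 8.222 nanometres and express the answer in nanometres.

In nanometres:
  0.008349 micrometres = 0.008349e3 nanometres = 8.349
  8.222 nanometres → 8.222
Difference: 8.349 - 8.222 = 0.127

0.127 nanometres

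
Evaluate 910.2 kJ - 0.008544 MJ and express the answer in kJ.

In kJ:
  910.2 kJ → 910.2
  0.008544 MJ = 0.008544 × 10³ kJ = 8.544
Difference: 910.2 - 8.544 = 901.656

901.656 kJ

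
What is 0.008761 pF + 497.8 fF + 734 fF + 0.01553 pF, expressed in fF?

1256.091 fF

In fF:
  0.008761 pF = 0.008761 × 10^3 fF = 8.761
  497.8 fF → 497.8
  734 fF → 734
  0.01553 pF = 0.01553 × 10^3 fF = 15.53
Sum: 8.761 + 497.8 + 734 + 15.53 = 1256.091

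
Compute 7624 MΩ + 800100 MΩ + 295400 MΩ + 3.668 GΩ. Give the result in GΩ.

In GΩ:
  7624 MΩ = 7624e-3 GΩ = 7.624
  800100 MΩ = 800100e-3 GΩ = 800.1
  295400 MΩ = 295400e-3 GΩ = 295.4
  3.668 GΩ → 3.668
Sum: 7.624 + 800.1 + 295.4 + 3.668 = 1106.792

1106.792 GΩ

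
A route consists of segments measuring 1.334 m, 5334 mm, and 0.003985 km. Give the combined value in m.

In m:
  1.334 m → 1.334
  5334 mm = 5334 × 10^-3 m = 5.334
  0.003985 km = 0.003985 × 10^3 m = 3.985
Sum: 1.334 + 5.334 + 3.985 = 10.653

10.653 m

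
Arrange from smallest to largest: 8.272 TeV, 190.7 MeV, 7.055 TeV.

8.272 TeV = 8272000000000 eV
190.7 MeV = 190700000 eV
7.055 TeV = 7055000000000 eV

190.7 MeV < 7.055 TeV < 8.272 TeV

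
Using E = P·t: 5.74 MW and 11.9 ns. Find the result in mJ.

68.306 mJ

5.74 × 10^6 × 11.9 × 10^-9 = 68.306 × 10^-3 J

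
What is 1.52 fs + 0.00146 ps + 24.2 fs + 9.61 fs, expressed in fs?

36.79 fs

In fs:
  1.52 fs → 1.52
  0.00146 ps = 0.00146 × 10^3 fs = 1.46
  24.2 fs → 24.2
  9.61 fs → 9.61
Sum: 1.52 + 1.46 + 24.2 + 9.61 = 36.79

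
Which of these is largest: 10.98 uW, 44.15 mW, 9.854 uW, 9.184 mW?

44.15 mW

10.98 uW = 0.00001098 W
44.15 mW = 0.04415 W
9.854 uW = 0.000009854 W
9.184 mW = 0.009184 W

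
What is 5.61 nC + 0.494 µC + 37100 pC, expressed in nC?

536.71 nC

In nC:
  5.61 nC → 5.61
  0.494 µC = 0.494e3 nC = 494
  37100 pC = 37100e-3 nC = 37.1
Sum: 5.61 + 494 + 37.1 = 536.71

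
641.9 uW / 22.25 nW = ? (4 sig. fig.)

28850

(641.9 × 10⁻⁶) / (22.25 × 10⁻⁹) = 28.849 × 10³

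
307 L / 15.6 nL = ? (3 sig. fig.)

(307) / (15.6 × 10⁻⁹) = 19.68 × 10⁹

19700000000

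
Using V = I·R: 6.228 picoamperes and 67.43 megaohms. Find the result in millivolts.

6.228e-12 × 67.43e6 = 419.95404e-6 V

0.41995404 millivolts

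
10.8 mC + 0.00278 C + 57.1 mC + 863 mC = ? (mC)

In mC:
  10.8 mC → 10.8
  0.00278 C = 0.00278 × 10³ mC = 2.78
  57.1 mC → 57.1
  863 mC → 863
Sum: 10.8 + 2.78 + 57.1 + 863 = 933.68

933.68 mC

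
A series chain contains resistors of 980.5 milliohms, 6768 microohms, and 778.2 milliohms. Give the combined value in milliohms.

1765.468 milliohms

In milliohms:
  980.5 milliohms → 980.5
  6768 microohms = 6768 × 10^-3 milliohms = 6.768
  778.2 milliohms → 778.2
Sum: 980.5 + 6.768 + 778.2 = 1765.468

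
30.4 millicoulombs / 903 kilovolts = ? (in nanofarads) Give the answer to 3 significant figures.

(30.4e-3) / (903e3) = 0.033666e-6 F

33.7 nanofarads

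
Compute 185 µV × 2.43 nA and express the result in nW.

185 × 10⁻⁶ × 2.43 × 10⁻⁹ = 449.55 × 10⁻¹⁵ W

0.00044955 nW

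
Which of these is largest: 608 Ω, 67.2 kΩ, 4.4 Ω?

67.2 kΩ

608 Ω = 608 Ω
67.2 kΩ = 67200 Ω
4.4 Ω = 4.4 Ω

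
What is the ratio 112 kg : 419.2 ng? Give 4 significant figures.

(112 × 10³) / (419.2 × 10⁻⁹) = 0.26718 × 10¹²

267200000000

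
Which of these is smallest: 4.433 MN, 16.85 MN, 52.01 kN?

52.01 kN

4.433 MN = 4433000 N
16.85 MN = 16850000 N
52.01 kN = 52010 N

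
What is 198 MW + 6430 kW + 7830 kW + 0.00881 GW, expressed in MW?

In MW:
  198 MW → 198
  6430 kW = 6430 × 10⁻³ MW = 6.43
  7830 kW = 7830 × 10⁻³ MW = 7.83
  0.00881 GW = 0.00881 × 10³ MW = 8.81
Sum: 198 + 6.43 + 7.83 + 8.81 = 221.07

221.07 MW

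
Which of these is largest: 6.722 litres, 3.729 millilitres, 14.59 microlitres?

6.722 litres = 6.722 litres
3.729 millilitres = 0.003729 litres
14.59 microlitres = 0.00001459 litres

6.722 litres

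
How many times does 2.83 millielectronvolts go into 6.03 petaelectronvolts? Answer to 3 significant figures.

2130000000000000000

(6.03e15) / (2.83e-3) = 2.131e18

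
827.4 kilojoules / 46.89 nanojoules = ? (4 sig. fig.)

17650000000000

(827.4 × 10^3) / (46.89 × 10^-9) = 17.646 × 10^12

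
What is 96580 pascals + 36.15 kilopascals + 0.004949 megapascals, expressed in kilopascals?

137.679 kilopascals

In kilopascals:
  96580 pascals = 96580 × 10^-3 kilopascals = 96.58
  36.15 kilopascals → 36.15
  0.004949 megapascals = 0.004949 × 10^3 kilopascals = 4.949
Sum: 96.58 + 36.15 + 4.949 = 137.679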